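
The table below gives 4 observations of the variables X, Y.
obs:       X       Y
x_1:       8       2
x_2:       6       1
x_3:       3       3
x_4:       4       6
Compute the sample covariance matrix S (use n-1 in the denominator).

Step 1 — column means:
  mean(X) = (8 + 6 + 3 + 4) / 4 = 21/4 = 5.25
  mean(Y) = (2 + 1 + 3 + 6) / 4 = 12/4 = 3

Step 2 — sample covariance S[i,j] = (1/(n-1)) · Σ_k (x_{k,i} - mean_i) · (x_{k,j} - mean_j), with n-1 = 3.
  S[X,X] = ((2.75)·(2.75) + (0.75)·(0.75) + (-2.25)·(-2.25) + (-1.25)·(-1.25)) / 3 = 14.75/3 = 4.9167
  S[X,Y] = ((2.75)·(-1) + (0.75)·(-2) + (-2.25)·(0) + (-1.25)·(3)) / 3 = -8/3 = -2.6667
  S[Y,Y] = ((-1)·(-1) + (-2)·(-2) + (0)·(0) + (3)·(3)) / 3 = 14/3 = 4.6667

S is symmetric (S[j,i] = S[i,j]). Assembling:

S = [[4.9167, -2.6667],
 [-2.6667, 4.6667]]


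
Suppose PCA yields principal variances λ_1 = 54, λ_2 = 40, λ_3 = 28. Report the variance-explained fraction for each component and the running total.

Step 1 — total variance = trace(Sigma) = Σ λ_i = 54 + 40 + 28 = 122.

Step 2 — fraction explained by component i = λ_i / Σ λ:
  PC1: 54/122 = 0.4426
  PC2: 40/122 = 0.3279
  PC3: 28/122 = 0.2295

Step 3 — cumulative fraction after k components = (λ_1 + ... + λ_k) / Σ λ:
  k = 1: 54/122 = 0.4426
  k = 2: (54 + 40)/122 = 94/122 = 0.7705
  k = 3: (54 + 40 + 28)/122 = 122/122 = 1

Summary (fraction, with percent):

explained: PC1 0.4426 (44.26%), PC2 0.3279 (32.79%), PC3 0.2295 (22.95%);  cumulative: 0.4426, 0.7705, 1


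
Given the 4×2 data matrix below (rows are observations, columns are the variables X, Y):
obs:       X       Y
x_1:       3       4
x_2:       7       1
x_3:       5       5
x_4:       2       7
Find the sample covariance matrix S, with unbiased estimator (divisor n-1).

Step 1 — column means:
  mean(X) = (3 + 7 + 5 + 2) / 4 = 17/4 = 4.25
  mean(Y) = (4 + 1 + 5 + 7) / 4 = 17/4 = 4.25

Step 2 — sample covariance S[i,j] = (1/(n-1)) · Σ_k (x_{k,i} - mean_i) · (x_{k,j} - mean_j), with n-1 = 3.
  S[X,X] = ((-1.25)·(-1.25) + (2.75)·(2.75) + (0.75)·(0.75) + (-2.25)·(-2.25)) / 3 = 14.75/3 = 4.9167
  S[X,Y] = ((-1.25)·(-0.25) + (2.75)·(-3.25) + (0.75)·(0.75) + (-2.25)·(2.75)) / 3 = -14.25/3 = -4.75
  S[Y,Y] = ((-0.25)·(-0.25) + (-3.25)·(-3.25) + (0.75)·(0.75) + (2.75)·(2.75)) / 3 = 18.75/3 = 6.25

S is symmetric (S[j,i] = S[i,j]). Assembling:

S = [[4.9167, -4.75],
 [-4.75, 6.25]]


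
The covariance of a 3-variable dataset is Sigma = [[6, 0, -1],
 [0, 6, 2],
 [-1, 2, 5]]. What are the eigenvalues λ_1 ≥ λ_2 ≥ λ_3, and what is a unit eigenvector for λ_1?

Step 1 — characteristic polynomial p(λ) = det(λI - Sigma) = λ³ - tr·λ² + c_1·λ - det, where tr = trace, c_1 = sum of the principal 2×2 minors, det = det(Sigma):
  tr = 6 + 6 + 5 = 17,
  c_1 = (6·6 - (0)²) + (6·5 - (-1)²) + (6·5 - (2)²) = 36 + 29 + 26 = 91,
  det = 6·(6·5 - (2)²) - (0)·((0)·5 - (2)·(-1)) + (-1)·((0)·(2) - 6·(-1)) = 6·(26) - (0)·(2) + (-1)·(6) = 150.
  So p(λ) = λ³ - 17λ² + 91λ - 150.
Step 2 — look for an integer root (rational root theorem: any rational root is an integer divisor of 150). Testing λ = 6:
  p(6) = 216 - 612 + 546 - 150 = 0  ✓
  Dividing out (λ - 6): p(λ) = (λ - 6)(λ² - 11λ + 25).
Step 3 — remaining eigenvalues from the quadratic λ² - 11λ + 25 = 0:
  Δ = 11² - 4·25 = 121 - 100 = 21,  λ = (11 ± √21)/2 = (11 ± 4.5826)/2 ≈ 7.7913 or 3.2087.
  Sorted: λ_1 = 7.7913,  λ_2 = 6,  λ_3 = 3.2087  (check: sum = 17 = tr ✓).

Step 4 — unit eigenvector for λ_1 ≈ 7.7913: v spans the null space of (Sigma - λ_1 I), whose rows are
  r_1 = (-1.7913, 0, -1),  r_2 = (0, -1.7913, 2),  r_3 = (-1, 2, -2.7913).
  v is orthogonal to every row, so take v ∝ r_1 × r_2 = ((0)·(2) - (-1)·(-1.7913), (-1)·(0) - (-1.7913)·(2), (-1.7913)·(-1.7913) - (0)·(0)) ≈ (-1.7913, 3.5826, 3.2087).
  Rescale (multiply by -1 so the first nonzero entry is positive): u = (1.7913, -3.5826, -3.2087).
  ||u|| = √((1.7913)² + (-3.5826)² + (-3.2087)²) = √(26.3394) ≈ 5.1322,  v_1 = u/||u|| ≈ (0.349, -0.6981, -0.6252) (||v_1|| = 1).

λ_1 = 7.7913,  λ_2 = 6,  λ_3 = 3.2087;  v_1 ≈ (0.349, -0.6981, -0.6252)


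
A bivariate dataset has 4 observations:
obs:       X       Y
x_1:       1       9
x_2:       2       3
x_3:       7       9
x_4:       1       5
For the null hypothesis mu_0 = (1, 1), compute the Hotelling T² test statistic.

Step 1 — sample mean vector:
  mean(X) = (1 + 2 + 7 + 1) / 4 = 11/4 = 2.75
  mean(Y) = (9 + 3 + 9 + 5) / 4 = 26/4 = 6.5
  x̄ = (2.75, 6.5),  deviation x̄ - mu_0 = (2.75, 6.5) - (1, 1) = (1.75, 5.5).

Step 2 — sample covariance matrix, S[i,j] = (1/(n-1)) · Σ_k (x_{k,i} - mean_i) · (x_{k,j} - mean_j), divisor n-1 = 3:
  S[X,X] = ((-1.75)·(-1.75) + (-0.75)·(-0.75) + (4.25)·(4.25) + (-1.75)·(-1.75)) / 3 = 24.75/3 = 8.25
  S[X,Y] = ((-1.75)·(2.5) + (-0.75)·(-3.5) + (4.25)·(2.5) + (-1.75)·(-1.5)) / 3 = 11.5/3 = 3.8333
  S[Y,Y] = ((2.5)·(2.5) + (-3.5)·(-3.5) + (2.5)·(2.5) + (-1.5)·(-1.5)) / 3 = 27/3 = 9
  S = [[8.25, 3.8333],
 [3.8333, 9]].

Step 3 — invert S. det(S) = 8.25·9 - (3.8333)² = 59.5556.
  S^{-1} = (1/det) · [[d, -b], [-b, a]] = [[0.1511, -0.0644],
 [-0.0644, 0.1385]].

Step 4 — quadratic form (x̄ - mu_0)^T · S^{-1} · (x̄ - mu_0):
  S^{-1} · (x̄ - mu_0) = (-0.0896, 0.6493),
  (x̄ - mu_0)^T · [...] = (1.75)·(-0.0896) + (5.5)·(0.6493) = 3.4142.

Step 5 — scale by n: T² = 4 · 3.4142 = 13.6567.

T² ≈ 13.6567


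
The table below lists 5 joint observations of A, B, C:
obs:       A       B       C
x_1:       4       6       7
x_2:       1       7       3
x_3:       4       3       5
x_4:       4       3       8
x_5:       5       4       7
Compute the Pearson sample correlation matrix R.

Step 1 — column means:
  mean(A) = (4 + 1 + 4 + 4 + 5) / 5 = 18/5 = 3.6
  mean(B) = (6 + 7 + 3 + 3 + 4) / 5 = 23/5 = 4.6
  mean(C) = (7 + 3 + 5 + 8 + 7) / 5 = 30/5 = 6

Step 2 — sample variances and covariances s[i,j] = (1/(n-1)) · Σ_k (x_{k,i} - mean_i) · (x_{k,j} - mean_j), with n-1 = 4:
  s[A,A] = ((0.4)·(0.4) + (-2.6)·(-2.6) + (0.4)·(0.4) + (0.4)·(0.4) + (1.4)·(1.4)) / 4 = 9.2/4 = 2.3
  s[A,B] = ((0.4)·(1.4) + (-2.6)·(2.4) + (0.4)·(-1.6) + (0.4)·(-1.6) + (1.4)·(-0.6)) / 4 = -7.8/4 = -1.95
  s[A,C] = ((0.4)·(1) + (-2.6)·(-3) + (0.4)·(-1) + (0.4)·(2) + (1.4)·(1)) / 4 = 10/4 = 2.5
  s[B,B] = ((1.4)·(1.4) + (2.4)·(2.4) + (-1.6)·(-1.6) + (-1.6)·(-1.6) + (-0.6)·(-0.6)) / 4 = 13.2/4 = 3.3
  s[B,C] = ((1.4)·(1) + (2.4)·(-3) + (-1.6)·(-1) + (-1.6)·(2) + (-0.6)·(1)) / 4 = -8/4 = -2
  s[C,C] = ((1)·(1) + (-3)·(-3) + (-1)·(-1) + (2)·(2) + (1)·(1)) / 4 = 16/4 = 4
  Sample standard deviations s_i = √(s[i,i]):
  s(A) = √(2.3) = 1.5166
  s(B) = √(3.3) = 1.8166
  s(C) = √(4) = 2

Step 3 — r_{ij} = s_{ij} / (s_i · s_j):
  r[A,A] = 1 (diagonal).
  r[A,B] = -1.95 / (1.5166 · 1.8166) = -1.95 / 2.755 = -0.7078
  r[A,C] = 2.5 / (1.5166 · 2) = 2.5 / 3.0332 = 0.8242
  r[B,B] = 1 (diagonal).
  r[B,C] = -2 / (1.8166 · 2) = -2 / 3.6332 = -0.5505
  r[C,C] = 1 (diagonal).

R is symmetric with unit diagonal. Assembling:

R = [[1, -0.7078, 0.8242],
 [-0.7078, 1, -0.5505],
 [0.8242, -0.5505, 1]]


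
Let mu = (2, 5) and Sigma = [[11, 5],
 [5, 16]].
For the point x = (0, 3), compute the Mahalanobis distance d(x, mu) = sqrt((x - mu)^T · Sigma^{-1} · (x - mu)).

Step 1 — centre the observation: (x - mu) = (-2, -2).

Step 2 — invert Sigma. det(Sigma) = 11·16 - (5)² = 151.
  Sigma^{-1} = (1/det) · [[d, -b], [-b, a]] = [[0.106, -0.0331],
 [-0.0331, 0.0728]].

Step 3 — form the quadratic (x - mu)^T · Sigma^{-1} · (x - mu):
  Sigma^{-1} · (x - mu) = (-0.1457, -0.0795).
  (x - mu)^T · [Sigma^{-1} · (x - mu)] = (-2)·(-0.1457) + (-2)·(-0.0795) = 0.4503.

Step 4 — take square root: d = √(0.4503) ≈ 0.6711.

d(x, mu) = √(0.4503) ≈ 0.6711


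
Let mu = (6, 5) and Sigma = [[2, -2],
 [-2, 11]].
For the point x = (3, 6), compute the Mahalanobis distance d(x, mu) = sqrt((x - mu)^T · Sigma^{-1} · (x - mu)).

Step 1 — centre the observation: (x - mu) = (-3, 1).

Step 2 — invert Sigma. det(Sigma) = 2·11 - (-2)² = 18.
  Sigma^{-1} = (1/det) · [[d, -b], [-b, a]] = [[0.6111, 0.1111],
 [0.1111, 0.1111]].

Step 3 — form the quadratic (x - mu)^T · Sigma^{-1} · (x - mu):
  Sigma^{-1} · (x - mu) = (-1.7222, -0.2222).
  (x - mu)^T · [Sigma^{-1} · (x - mu)] = (-3)·(-1.7222) + (1)·(-0.2222) = 4.9444.

Step 4 — take square root: d = √(4.9444) ≈ 2.2236.

d(x, mu) = √(4.9444) ≈ 2.2236


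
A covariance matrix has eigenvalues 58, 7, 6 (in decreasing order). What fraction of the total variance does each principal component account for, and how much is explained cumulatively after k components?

Step 1 — total variance = trace(Sigma) = Σ λ_i = 58 + 7 + 6 = 71.

Step 2 — fraction explained by component i = λ_i / Σ λ:
  PC1: 58/71 = 0.8169
  PC2: 7/71 = 0.0986
  PC3: 6/71 = 0.0845

Step 3 — cumulative fraction after k components = (λ_1 + ... + λ_k) / Σ λ:
  k = 1: 58/71 = 0.8169
  k = 2: (58 + 7)/71 = 65/71 = 0.9155
  k = 3: (58 + 7 + 6)/71 = 71/71 = 1

Summary (fraction, with percent):

explained: PC1 0.8169 (81.69%), PC2 0.0986 (9.86%), PC3 0.0845 (8.45%);  cumulative: 0.8169, 0.9155, 1


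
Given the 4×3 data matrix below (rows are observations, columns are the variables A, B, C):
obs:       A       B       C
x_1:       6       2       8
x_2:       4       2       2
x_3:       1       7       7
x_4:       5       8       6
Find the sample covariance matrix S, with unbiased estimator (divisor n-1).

Step 1 — column means:
  mean(A) = (6 + 4 + 1 + 5) / 4 = 16/4 = 4
  mean(B) = (2 + 2 + 7 + 8) / 4 = 19/4 = 4.75
  mean(C) = (8 + 2 + 7 + 6) / 4 = 23/4 = 5.75

Step 2 — sample covariance S[i,j] = (1/(n-1)) · Σ_k (x_{k,i} - mean_i) · (x_{k,j} - mean_j), with n-1 = 3.
  S[A,A] = ((2)·(2) + (0)·(0) + (-3)·(-3) + (1)·(1)) / 3 = 14/3 = 4.6667
  S[A,B] = ((2)·(-2.75) + (0)·(-2.75) + (-3)·(2.25) + (1)·(3.25)) / 3 = -9/3 = -3
  S[A,C] = ((2)·(2.25) + (0)·(-3.75) + (-3)·(1.25) + (1)·(0.25)) / 3 = 1/3 = 0.3333
  S[B,B] = ((-2.75)·(-2.75) + (-2.75)·(-2.75) + (2.25)·(2.25) + (3.25)·(3.25)) / 3 = 30.75/3 = 10.25
  S[B,C] = ((-2.75)·(2.25) + (-2.75)·(-3.75) + (2.25)·(1.25) + (3.25)·(0.25)) / 3 = 7.75/3 = 2.5833
  S[C,C] = ((2.25)·(2.25) + (-3.75)·(-3.75) + (1.25)·(1.25) + (0.25)·(0.25)) / 3 = 20.75/3 = 6.9167

S is symmetric (S[j,i] = S[i,j]). Assembling:

S = [[4.6667, -3, 0.3333],
 [-3, 10.25, 2.5833],
 [0.3333, 2.5833, 6.9167]]


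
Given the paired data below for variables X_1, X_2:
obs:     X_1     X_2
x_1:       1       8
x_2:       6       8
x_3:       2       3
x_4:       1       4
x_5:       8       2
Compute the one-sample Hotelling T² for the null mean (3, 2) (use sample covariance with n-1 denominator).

Step 1 — sample mean vector:
  mean(X_1) = (1 + 6 + 2 + 1 + 8) / 5 = 18/5 = 3.6
  mean(X_2) = (8 + 8 + 3 + 4 + 2) / 5 = 25/5 = 5
  x̄ = (3.6, 5),  deviation x̄ - mu_0 = (3.6, 5) - (3, 2) = (0.6, 3).

Step 2 — sample covariance matrix, S[i,j] = (1/(n-1)) · Σ_k (x_{k,i} - mean_i) · (x_{k,j} - mean_j), divisor n-1 = 4:
  S[X_1,X_1] = ((-2.6)·(-2.6) + (2.4)·(2.4) + (-1.6)·(-1.6) + (-2.6)·(-2.6) + (4.4)·(4.4)) / 4 = 41.2/4 = 10.3
  S[X_1,X_2] = ((-2.6)·(3) + (2.4)·(3) + (-1.6)·(-2) + (-2.6)·(-1) + (4.4)·(-3)) / 4 = -8/4 = -2
  S[X_2,X_2] = ((3)·(3) + (3)·(3) + (-2)·(-2) + (-1)·(-1) + (-3)·(-3)) / 4 = 32/4 = 8
  S = [[10.3, -2],
 [-2, 8]].

Step 3 — invert S. det(S) = 10.3·8 - (-2)² = 78.4.
  S^{-1} = (1/det) · [[d, -b], [-b, a]] = [[0.102, 0.0255],
 [0.0255, 0.1314]].

Step 4 — quadratic form (x̄ - mu_0)^T · S^{-1} · (x̄ - mu_0):
  S^{-1} · (x̄ - mu_0) = (0.1378, 0.4094),
  (x̄ - mu_0)^T · [...] = (0.6)·(0.1378) + (3)·(0.4094) = 1.311.

Step 5 — scale by n: T² = 5 · 1.311 = 6.5548.

T² ≈ 6.5548


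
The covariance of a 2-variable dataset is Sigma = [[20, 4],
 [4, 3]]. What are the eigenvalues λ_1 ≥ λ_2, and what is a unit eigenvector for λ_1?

Step 1 — characteristic polynomial of 2×2 Sigma:
  det(Sigma - λI) = λ² - trace · λ + det = 0.
  trace = 20 + 3 = 23, det = 20·3 - (4)² = 44.
Step 2 — discriminant:
  Δ = trace² - 4·det = 529 - 176 = 353.
Step 3 — eigenvalues:
  λ = (trace ± √Δ)/2 = (23 ± 18.7883)/2,
  λ_1 = 20.8941,  λ_2 = 2.1059.

Step 4 — unit eigenvector for λ_1: solve (Sigma - λ_1 I)v = 0. First row:
  (20 - 20.8941)·v_x + (4)·v_y = 0, i.e. (-0.8941)·v_x + (4)·v_y = 0,
  so v ∝ (b, λ_1 - a) = (4, 0.8941) = u.
  ||u|| = √((4)² + (0.8941)²) = √(16.7995) ≈ 4.0987,
  v_1 = u/||u|| ≈ (0.9759, 0.2182) (||v_1|| = 1).

λ_1 = 20.8941,  λ_2 = 2.1059;  v_1 ≈ (0.9759, 0.2182)


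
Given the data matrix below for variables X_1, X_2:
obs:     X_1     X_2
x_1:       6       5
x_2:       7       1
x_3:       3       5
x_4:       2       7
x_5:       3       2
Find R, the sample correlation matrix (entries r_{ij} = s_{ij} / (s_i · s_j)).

Step 1 — column means:
  mean(X_1) = (6 + 7 + 3 + 2 + 3) / 5 = 21/5 = 4.2
  mean(X_2) = (5 + 1 + 5 + 7 + 2) / 5 = 20/5 = 4

Step 2 — sample variances and covariances s[i,j] = (1/(n-1)) · Σ_k (x_{k,i} - mean_i) · (x_{k,j} - mean_j), with n-1 = 4:
  s[X_1,X_1] = ((1.8)·(1.8) + (2.8)·(2.8) + (-1.2)·(-1.2) + (-2.2)·(-2.2) + (-1.2)·(-1.2)) / 4 = 18.8/4 = 4.7
  s[X_1,X_2] = ((1.8)·(1) + (2.8)·(-3) + (-1.2)·(1) + (-2.2)·(3) + (-1.2)·(-2)) / 4 = -12/4 = -3
  s[X_2,X_2] = ((1)·(1) + (-3)·(-3) + (1)·(1) + (3)·(3) + (-2)·(-2)) / 4 = 24/4 = 6
  Sample standard deviations s_i = √(s[i,i]):
  s(X_1) = √(4.7) = 2.1679
  s(X_2) = √(6) = 2.4495

Step 3 — r_{ij} = s_{ij} / (s_i · s_j):
  r[X_1,X_1] = 1 (diagonal).
  r[X_1,X_2] = -3 / (2.1679 · 2.4495) = -3 / 5.3104 = -0.5649
  r[X_2,X_2] = 1 (diagonal).

R is symmetric with unit diagonal. Assembling:

R = [[1, -0.5649],
 [-0.5649, 1]]


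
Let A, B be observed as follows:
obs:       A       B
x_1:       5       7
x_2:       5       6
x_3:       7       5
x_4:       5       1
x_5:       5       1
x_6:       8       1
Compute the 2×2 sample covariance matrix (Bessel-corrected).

Step 1 — column means:
  mean(A) = (5 + 5 + 7 + 5 + 5 + 8) / 6 = 35/6 = 5.8333
  mean(B) = (7 + 6 + 5 + 1 + 1 + 1) / 6 = 21/6 = 3.5

Step 2 — sample covariance S[i,j] = (1/(n-1)) · Σ_k (x_{k,i} - mean_i) · (x_{k,j} - mean_j), with n-1 = 5.
  S[A,A] = ((-0.8333)·(-0.8333) + (-0.8333)·(-0.8333) + (1.1667)·(1.1667) + (-0.8333)·(-0.8333) + (-0.8333)·(-0.8333) + (2.1667)·(2.1667)) / 5 = 8.8333/5 = 1.7667
  S[A,B] = ((-0.8333)·(3.5) + (-0.8333)·(2.5) + (1.1667)·(1.5) + (-0.8333)·(-2.5) + (-0.8333)·(-2.5) + (2.1667)·(-2.5)) / 5 = -4.5/5 = -0.9
  S[B,B] = ((3.5)·(3.5) + (2.5)·(2.5) + (1.5)·(1.5) + (-2.5)·(-2.5) + (-2.5)·(-2.5) + (-2.5)·(-2.5)) / 5 = 39.5/5 = 7.9

S is symmetric (S[j,i] = S[i,j]). Assembling:

S = [[1.7667, -0.9],
 [-0.9, 7.9]]


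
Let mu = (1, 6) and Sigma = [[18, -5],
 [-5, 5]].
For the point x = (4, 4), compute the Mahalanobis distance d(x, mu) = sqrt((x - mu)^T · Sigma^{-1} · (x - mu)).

Step 1 — centre the observation: (x - mu) = (3, -2).

Step 2 — invert Sigma. det(Sigma) = 18·5 - (-5)² = 65.
  Sigma^{-1} = (1/det) · [[d, -b], [-b, a]] = [[0.0769, 0.0769],
 [0.0769, 0.2769]].

Step 3 — form the quadratic (x - mu)^T · Sigma^{-1} · (x - mu):
  Sigma^{-1} · (x - mu) = (0.0769, -0.3231).
  (x - mu)^T · [Sigma^{-1} · (x - mu)] = (3)·(0.0769) + (-2)·(-0.3231) = 0.8769.

Step 4 — take square root: d = √(0.8769) ≈ 0.9364.

d(x, mu) = √(0.8769) ≈ 0.9364


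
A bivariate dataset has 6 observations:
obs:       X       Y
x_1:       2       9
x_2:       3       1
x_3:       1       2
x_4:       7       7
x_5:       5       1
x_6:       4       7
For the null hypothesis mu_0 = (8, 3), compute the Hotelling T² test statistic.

Step 1 — sample mean vector:
  mean(X) = (2 + 3 + 1 + 7 + 5 + 4) / 6 = 22/6 = 3.6667
  mean(Y) = (9 + 1 + 2 + 7 + 1 + 7) / 6 = 27/6 = 4.5
  x̄ = (3.6667, 4.5),  deviation x̄ - mu_0 = (3.6667, 4.5) - (8, 3) = (-4.3333, 1.5).

Step 2 — sample covariance matrix, S[i,j] = (1/(n-1)) · Σ_k (x_{k,i} - mean_i) · (x_{k,j} - mean_j), divisor n-1 = 5:
  S[X,X] = ((-1.6667)·(-1.6667) + (-0.6667)·(-0.6667) + (-2.6667)·(-2.6667) + (3.3333)·(3.3333) + (1.3333)·(1.3333) + (0.3333)·(0.3333)) / 5 = 23.3333/5 = 4.6667
  S[X,Y] = ((-1.6667)·(4.5) + (-0.6667)·(-3.5) + (-2.6667)·(-2.5) + (3.3333)·(2.5) + (1.3333)·(-3.5) + (0.3333)·(2.5)) / 5 = 6/5 = 1.2
  S[Y,Y] = ((4.5)·(4.5) + (-3.5)·(-3.5) + (-2.5)·(-2.5) + (2.5)·(2.5) + (-3.5)·(-3.5) + (2.5)·(2.5)) / 5 = 63.5/5 = 12.7
  S = [[4.6667, 1.2],
 [1.2, 12.7]].

Step 3 — invert S. det(S) = 4.6667·12.7 - (1.2)² = 57.8267.
  S^{-1} = (1/det) · [[d, -b], [-b, a]] = [[0.2196, -0.0208],
 [-0.0208, 0.0807]].

Step 4 — quadratic form (x̄ - mu_0)^T · S^{-1} · (x̄ - mu_0):
  S^{-1} · (x̄ - mu_0) = (-0.9828, 0.211),
  (x̄ - mu_0)^T · [...] = (-4.3333)·(-0.9828) + (1.5)·(0.211) = 4.5754.

Step 5 — scale by n: T² = 6 · 4.5754 = 27.4522.

T² ≈ 27.4522


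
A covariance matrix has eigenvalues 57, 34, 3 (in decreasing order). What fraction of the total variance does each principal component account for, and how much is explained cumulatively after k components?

Step 1 — total variance = trace(Sigma) = Σ λ_i = 57 + 34 + 3 = 94.

Step 2 — fraction explained by component i = λ_i / Σ λ:
  PC1: 57/94 = 0.6064
  PC2: 34/94 = 0.3617
  PC3: 3/94 = 0.0319

Step 3 — cumulative fraction after k components = (λ_1 + ... + λ_k) / Σ λ:
  k = 1: 57/94 = 0.6064
  k = 2: (57 + 34)/94 = 91/94 = 0.9681
  k = 3: (57 + 34 + 3)/94 = 94/94 = 1

Summary (fraction, with percent):

explained: PC1 0.6064 (60.64%), PC2 0.3617 (36.17%), PC3 0.0319 (3.19%);  cumulative: 0.6064, 0.9681, 1


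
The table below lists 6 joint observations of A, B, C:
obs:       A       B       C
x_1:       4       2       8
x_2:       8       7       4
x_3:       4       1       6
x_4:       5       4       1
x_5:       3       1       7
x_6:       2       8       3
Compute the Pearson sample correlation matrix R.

Step 1 — column means:
  mean(A) = (4 + 8 + 4 + 5 + 3 + 2) / 6 = 26/6 = 4.3333
  mean(B) = (2 + 7 + 1 + 4 + 1 + 8) / 6 = 23/6 = 3.8333
  mean(C) = (8 + 4 + 6 + 1 + 7 + 3) / 6 = 29/6 = 4.8333

Step 2 — sample variances and covariances s[i,j] = (1/(n-1)) · Σ_k (x_{k,i} - mean_i) · (x_{k,j} - mean_j), with n-1 = 5:
  s[A,A] = ((-0.3333)·(-0.3333) + (3.6667)·(3.6667) + (-0.3333)·(-0.3333) + (0.6667)·(0.6667) + (-1.3333)·(-1.3333) + (-2.3333)·(-2.3333)) / 5 = 21.3333/5 = 4.2667
  s[A,B] = ((-0.3333)·(-1.8333) + (3.6667)·(3.1667) + (-0.3333)·(-2.8333) + (0.6667)·(0.1667) + (-1.3333)·(-2.8333) + (-2.3333)·(4.1667)) / 5 = 7.3333/5 = 1.4667
  s[A,C] = ((-0.3333)·(3.1667) + (3.6667)·(-0.8333) + (-0.3333)·(1.1667) + (0.6667)·(-3.8333) + (-1.3333)·(2.1667) + (-2.3333)·(-1.8333)) / 5 = -5.6667/5 = -1.1333
  s[B,B] = ((-1.8333)·(-1.8333) + (3.1667)·(3.1667) + (-2.8333)·(-2.8333) + (0.1667)·(0.1667) + (-2.8333)·(-2.8333) + (4.1667)·(4.1667)) / 5 = 46.8333/5 = 9.3667
  s[B,C] = ((-1.8333)·(3.1667) + (3.1667)·(-0.8333) + (-2.8333)·(1.1667) + (0.1667)·(-3.8333) + (-2.8333)·(2.1667) + (4.1667)·(-1.8333)) / 5 = -26.1667/5 = -5.2333
  s[C,C] = ((3.1667)·(3.1667) + (-0.8333)·(-0.8333) + (1.1667)·(1.1667) + (-3.8333)·(-3.8333) + (2.1667)·(2.1667) + (-1.8333)·(-1.8333)) / 5 = 34.8333/5 = 6.9667
  Sample standard deviations s_i = √(s[i,i]):
  s(A) = √(4.2667) = 2.0656
  s(B) = √(9.3667) = 3.0605
  s(C) = √(6.9667) = 2.6394

Step 3 — r_{ij} = s_{ij} / (s_i · s_j):
  r[A,A] = 1 (diagonal).
  r[A,B] = 1.4667 / (2.0656 · 3.0605) = 1.4667 / 6.3217 = 0.232
  r[A,C] = -1.1333 / (2.0656 · 2.6394) = -1.1333 / 5.452 = -0.2079
  r[B,B] = 1 (diagonal).
  r[B,C] = -5.2333 / (3.0605 · 2.6394) = -5.2333 / 8.078 = -0.6478
  r[C,C] = 1 (diagonal).

R is symmetric with unit diagonal. Assembling:

R = [[1, 0.232, -0.2079],
 [0.232, 1, -0.6478],
 [-0.2079, -0.6478, 1]]


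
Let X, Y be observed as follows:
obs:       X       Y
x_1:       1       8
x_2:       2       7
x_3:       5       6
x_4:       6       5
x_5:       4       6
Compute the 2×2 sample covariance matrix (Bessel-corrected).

Step 1 — column means:
  mean(X) = (1 + 2 + 5 + 6 + 4) / 5 = 18/5 = 3.6
  mean(Y) = (8 + 7 + 6 + 5 + 6) / 5 = 32/5 = 6.4

Step 2 — sample covariance S[i,j] = (1/(n-1)) · Σ_k (x_{k,i} - mean_i) · (x_{k,j} - mean_j), with n-1 = 4.
  S[X,X] = ((-2.6)·(-2.6) + (-1.6)·(-1.6) + (1.4)·(1.4) + (2.4)·(2.4) + (0.4)·(0.4)) / 4 = 17.2/4 = 4.3
  S[X,Y] = ((-2.6)·(1.6) + (-1.6)·(0.6) + (1.4)·(-0.4) + (2.4)·(-1.4) + (0.4)·(-0.4)) / 4 = -9.2/4 = -2.3
  S[Y,Y] = ((1.6)·(1.6) + (0.6)·(0.6) + (-0.4)·(-0.4) + (-1.4)·(-1.4) + (-0.4)·(-0.4)) / 4 = 5.2/4 = 1.3

S is symmetric (S[j,i] = S[i,j]). Assembling:

S = [[4.3, -2.3],
 [-2.3, 1.3]]


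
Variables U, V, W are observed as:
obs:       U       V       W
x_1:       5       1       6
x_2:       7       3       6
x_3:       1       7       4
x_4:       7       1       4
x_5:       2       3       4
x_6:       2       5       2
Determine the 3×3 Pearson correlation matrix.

Step 1 — column means:
  mean(U) = (5 + 7 + 1 + 7 + 2 + 2) / 6 = 24/6 = 4
  mean(V) = (1 + 3 + 7 + 1 + 3 + 5) / 6 = 20/6 = 3.3333
  mean(W) = (6 + 6 + 4 + 4 + 4 + 2) / 6 = 26/6 = 4.3333

Step 2 — sample variances and covariances s[i,j] = (1/(n-1)) · Σ_k (x_{k,i} - mean_i) · (x_{k,j} - mean_j), with n-1 = 5:
  s[U,U] = ((1)·(1) + (3)·(3) + (-3)·(-3) + (3)·(3) + (-2)·(-2) + (-2)·(-2)) / 5 = 36/5 = 7.2
  s[U,V] = ((1)·(-2.3333) + (3)·(-0.3333) + (-3)·(3.6667) + (3)·(-2.3333) + (-2)·(-0.3333) + (-2)·(1.6667)) / 5 = -24/5 = -4.8
  s[U,W] = ((1)·(1.6667) + (3)·(1.6667) + (-3)·(-0.3333) + (3)·(-0.3333) + (-2)·(-0.3333) + (-2)·(-2.3333)) / 5 = 12/5 = 2.4
  s[V,V] = ((-2.3333)·(-2.3333) + (-0.3333)·(-0.3333) + (3.6667)·(3.6667) + (-2.3333)·(-2.3333) + (-0.3333)·(-0.3333) + (1.6667)·(1.6667)) / 5 = 27.3333/5 = 5.4667
  s[V,W] = ((-2.3333)·(1.6667) + (-0.3333)·(1.6667) + (3.6667)·(-0.3333) + (-2.3333)·(-0.3333) + (-0.3333)·(-0.3333) + (1.6667)·(-2.3333)) / 5 = -8.6667/5 = -1.7333
  s[W,W] = ((1.6667)·(1.6667) + (1.6667)·(1.6667) + (-0.3333)·(-0.3333) + (-0.3333)·(-0.3333) + (-0.3333)·(-0.3333) + (-2.3333)·(-2.3333)) / 5 = 11.3333/5 = 2.2667
  Sample standard deviations s_i = √(s[i,i]):
  s(U) = √(7.2) = 2.6833
  s(V) = √(5.4667) = 2.3381
  s(W) = √(2.2667) = 1.5055

Step 3 — r_{ij} = s_{ij} / (s_i · s_j):
  r[U,U] = 1 (diagonal).
  r[U,V] = -4.8 / (2.6833 · 2.3381) = -4.8 / 6.2738 = -0.7651
  r[U,W] = 2.4 / (2.6833 · 1.5055) = 2.4 / 4.0398 = 0.5941
  r[V,V] = 1 (diagonal).
  r[V,W] = -1.7333 / (2.3381 · 1.5055) = -1.7333 / 3.5201 = -0.4924
  r[W,W] = 1 (diagonal).

R is symmetric with unit diagonal. Assembling:

R = [[1, -0.7651, 0.5941],
 [-0.7651, 1, -0.4924],
 [0.5941, -0.4924, 1]]


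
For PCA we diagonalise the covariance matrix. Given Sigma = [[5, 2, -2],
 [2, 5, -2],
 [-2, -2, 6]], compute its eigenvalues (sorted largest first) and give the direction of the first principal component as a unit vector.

Step 1 — characteristic polynomial p(λ) = det(λI - Sigma) = λ³ - tr·λ² + c_1·λ - det, where tr = trace, c_1 = sum of the principal 2×2 minors, det = det(Sigma):
  tr = 5 + 5 + 6 = 16,
  c_1 = (5·5 - (2)²) + (5·6 - (-2)²) + (5·6 - (-2)²) = 21 + 26 + 26 = 73,
  det = 5·(5·6 - (-2)²) - (2)·((2)·6 - (-2)·(-2)) + (-2)·((2)·(-2) - 5·(-2)) = 5·(26) - (2)·(8) + (-2)·(6) = 102.
  So p(λ) = λ³ - 16λ² + 73λ - 102.
Step 2 — look for an integer root (rational root theorem: any rational root is an integer divisor of 102). Testing λ = 3:
  p(3) = 27 - 144 + 219 - 102 = 0  ✓
  Dividing out (λ - 3): p(λ) = (λ - 3)(λ² - 13λ + 34).
Step 3 — remaining eigenvalues from the quadratic λ² - 13λ + 34 = 0:
  Δ = 13² - 4·34 = 169 - 136 = 33,  λ = (13 ± √33)/2 = (13 ± 5.7446)/2 ≈ 9.3723 or 3.6277.
  Sorted: λ_1 = 9.3723,  λ_2 = 3.6277,  λ_3 = 3  (check: sum = 16 = tr ✓).

Step 4 — unit eigenvector for λ_1 ≈ 9.3723: v spans the null space of (Sigma - λ_1 I), whose rows are
  r_1 = (-4.3723, 2, -2),  r_2 = (2, -4.3723, -2),  r_3 = (-2, -2, -3.3723).
  v is orthogonal to every row, so take v ∝ r_1 × r_2 = ((2)·(-2) - (-2)·(-4.3723), (-2)·(2) - (-4.3723)·(-2), (-4.3723)·(-4.3723) - (2)·(2)) ≈ (-12.7446, -12.7446, 15.1168).
  Rescale (multiply by -1 so the first nonzero entry is positive): u = (12.7446, 12.7446, -15.1168).
  ||u|| = √((12.7446)² + (12.7446)² + (-15.1168)²) = √(553.3667) ≈ 23.5237,  v_1 = u/||u|| ≈ (0.5418, 0.5418, -0.6426) (||v_1|| = 1).

λ_1 = 9.3723,  λ_2 = 3.6277,  λ_3 = 3;  v_1 ≈ (0.5418, 0.5418, -0.6426)


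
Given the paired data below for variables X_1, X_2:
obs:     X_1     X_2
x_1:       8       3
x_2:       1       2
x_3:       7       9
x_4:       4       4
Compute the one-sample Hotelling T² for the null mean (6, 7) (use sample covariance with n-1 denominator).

Step 1 — sample mean vector:
  mean(X_1) = (8 + 1 + 7 + 4) / 4 = 20/4 = 5
  mean(X_2) = (3 + 2 + 9 + 4) / 4 = 18/4 = 4.5
  x̄ = (5, 4.5),  deviation x̄ - mu_0 = (5, 4.5) - (6, 7) = (-1, -2.5).

Step 2 — sample covariance matrix, S[i,j] = (1/(n-1)) · Σ_k (x_{k,i} - mean_i) · (x_{k,j} - mean_j), divisor n-1 = 3:
  S[X_1,X_1] = ((3)·(3) + (-4)·(-4) + (2)·(2) + (-1)·(-1)) / 3 = 30/3 = 10
  S[X_1,X_2] = ((3)·(-1.5) + (-4)·(-2.5) + (2)·(4.5) + (-1)·(-0.5)) / 3 = 15/3 = 5
  S[X_2,X_2] = ((-1.5)·(-1.5) + (-2.5)·(-2.5) + (4.5)·(4.5) + (-0.5)·(-0.5)) / 3 = 29/3 = 9.6667
  S = [[10, 5],
 [5, 9.6667]].

Step 3 — invert S. det(S) = 10·9.6667 - (5)² = 71.6667.
  S^{-1} = (1/det) · [[d, -b], [-b, a]] = [[0.1349, -0.0698],
 [-0.0698, 0.1395]].

Step 4 — quadratic form (x̄ - mu_0)^T · S^{-1} · (x̄ - mu_0):
  S^{-1} · (x̄ - mu_0) = (0.0395, -0.2791),
  (x̄ - mu_0)^T · [...] = (-1)·(0.0395) + (-2.5)·(-0.2791) = 0.6581.

Step 5 — scale by n: T² = 4 · 0.6581 = 2.6326.

T² ≈ 2.6326


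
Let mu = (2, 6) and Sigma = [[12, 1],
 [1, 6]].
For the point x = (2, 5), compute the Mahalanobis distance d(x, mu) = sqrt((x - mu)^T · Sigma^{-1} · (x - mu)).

Step 1 — centre the observation: (x - mu) = (0, -1).

Step 2 — invert Sigma. det(Sigma) = 12·6 - (1)² = 71.
  Sigma^{-1} = (1/det) · [[d, -b], [-b, a]] = [[0.0845, -0.0141],
 [-0.0141, 0.169]].

Step 3 — form the quadratic (x - mu)^T · Sigma^{-1} · (x - mu):
  Sigma^{-1} · (x - mu) = (0.0141, -0.169).
  (x - mu)^T · [Sigma^{-1} · (x - mu)] = (0)·(0.0141) + (-1)·(-0.169) = 0.169.

Step 4 — take square root: d = √(0.169) ≈ 0.4111.

d(x, mu) = √(0.169) ≈ 0.4111


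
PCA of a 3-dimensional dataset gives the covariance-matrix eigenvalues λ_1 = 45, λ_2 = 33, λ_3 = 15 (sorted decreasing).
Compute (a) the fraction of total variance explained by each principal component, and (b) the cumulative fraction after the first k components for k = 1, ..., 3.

Step 1 — total variance = trace(Sigma) = Σ λ_i = 45 + 33 + 15 = 93.

Step 2 — fraction explained by component i = λ_i / Σ λ:
  PC1: 45/93 = 0.4839
  PC2: 33/93 = 0.3548
  PC3: 15/93 = 0.1613

Step 3 — cumulative fraction after k components = (λ_1 + ... + λ_k) / Σ λ:
  k = 1: 45/93 = 0.4839
  k = 2: (45 + 33)/93 = 78/93 = 0.8387
  k = 3: (45 + 33 + 15)/93 = 93/93 = 1

Summary (fraction, with percent):

explained: PC1 0.4839 (48.39%), PC2 0.3548 (35.48%), PC3 0.1613 (16.13%);  cumulative: 0.4839, 0.8387, 1


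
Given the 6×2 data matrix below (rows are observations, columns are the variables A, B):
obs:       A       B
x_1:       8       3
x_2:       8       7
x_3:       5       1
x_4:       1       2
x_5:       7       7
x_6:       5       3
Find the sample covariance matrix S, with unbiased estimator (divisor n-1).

Step 1 — column means:
  mean(A) = (8 + 8 + 5 + 1 + 7 + 5) / 6 = 34/6 = 5.6667
  mean(B) = (3 + 7 + 1 + 2 + 7 + 3) / 6 = 23/6 = 3.8333

Step 2 — sample covariance S[i,j] = (1/(n-1)) · Σ_k (x_{k,i} - mean_i) · (x_{k,j} - mean_j), with n-1 = 5.
  S[A,A] = ((2.3333)·(2.3333) + (2.3333)·(2.3333) + (-0.6667)·(-0.6667) + (-4.6667)·(-4.6667) + (1.3333)·(1.3333) + (-0.6667)·(-0.6667)) / 5 = 35.3333/5 = 7.0667
  S[A,B] = ((2.3333)·(-0.8333) + (2.3333)·(3.1667) + (-0.6667)·(-2.8333) + (-4.6667)·(-1.8333) + (1.3333)·(3.1667) + (-0.6667)·(-0.8333)) / 5 = 20.6667/5 = 4.1333
  S[B,B] = ((-0.8333)·(-0.8333) + (3.1667)·(3.1667) + (-2.8333)·(-2.8333) + (-1.8333)·(-1.8333) + (3.1667)·(3.1667) + (-0.8333)·(-0.8333)) / 5 = 32.8333/5 = 6.5667

S is symmetric (S[j,i] = S[i,j]). Assembling:

S = [[7.0667, 4.1333],
 [4.1333, 6.5667]]


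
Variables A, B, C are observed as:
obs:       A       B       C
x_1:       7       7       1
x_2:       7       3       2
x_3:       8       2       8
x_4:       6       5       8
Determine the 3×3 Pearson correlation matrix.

Step 1 — column means:
  mean(A) = (7 + 7 + 8 + 6) / 4 = 28/4 = 7
  mean(B) = (7 + 3 + 2 + 5) / 4 = 17/4 = 4.25
  mean(C) = (1 + 2 + 8 + 8) / 4 = 19/4 = 4.75

Step 2 — sample variances and covariances s[i,j] = (1/(n-1)) · Σ_k (x_{k,i} - mean_i) · (x_{k,j} - mean_j), with n-1 = 3:
  s[A,A] = ((0)·(0) + (0)·(0) + (1)·(1) + (-1)·(-1)) / 3 = 2/3 = 0.6667
  s[A,B] = ((0)·(2.75) + (0)·(-1.25) + (1)·(-2.25) + (-1)·(0.75)) / 3 = -3/3 = -1
  s[A,C] = ((0)·(-3.75) + (0)·(-2.75) + (1)·(3.25) + (-1)·(3.25)) / 3 = 0/3 = 0
  s[B,B] = ((2.75)·(2.75) + (-1.25)·(-1.25) + (-2.25)·(-2.25) + (0.75)·(0.75)) / 3 = 14.75/3 = 4.9167
  s[B,C] = ((2.75)·(-3.75) + (-1.25)·(-2.75) + (-2.25)·(3.25) + (0.75)·(3.25)) / 3 = -11.75/3 = -3.9167
  s[C,C] = ((-3.75)·(-3.75) + (-2.75)·(-2.75) + (3.25)·(3.25) + (3.25)·(3.25)) / 3 = 42.75/3 = 14.25
  Sample standard deviations s_i = √(s[i,i]):
  s(A) = √(0.6667) = 0.8165
  s(B) = √(4.9167) = 2.2174
  s(C) = √(14.25) = 3.7749

Step 3 — r_{ij} = s_{ij} / (s_i · s_j):
  r[A,A] = 1 (diagonal).
  r[A,B] = -1 / (0.8165 · 2.2174) = -1 / 1.8105 = -0.5523
  r[A,C] = 0 / (0.8165 · 3.7749) = 0 / 3.0822 = 0
  r[B,B] = 1 (diagonal).
  r[B,C] = -3.9167 / (2.2174 · 3.7749) = -3.9167 / 8.3703 = -0.4679
  r[C,C] = 1 (diagonal).

R is symmetric with unit diagonal. Assembling:

R = [[1, -0.5523, 0],
 [-0.5523, 1, -0.4679],
 [0, -0.4679, 1]]


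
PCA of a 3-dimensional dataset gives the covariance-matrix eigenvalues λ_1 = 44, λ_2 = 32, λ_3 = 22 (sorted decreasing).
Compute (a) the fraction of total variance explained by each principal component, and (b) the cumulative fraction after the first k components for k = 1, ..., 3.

Step 1 — total variance = trace(Sigma) = Σ λ_i = 44 + 32 + 22 = 98.

Step 2 — fraction explained by component i = λ_i / Σ λ:
  PC1: 44/98 = 0.449
  PC2: 32/98 = 0.3265
  PC3: 22/98 = 0.2245

Step 3 — cumulative fraction after k components = (λ_1 + ... + λ_k) / Σ λ:
  k = 1: 44/98 = 0.449
  k = 2: (44 + 32)/98 = 76/98 = 0.7755
  k = 3: (44 + 32 + 22)/98 = 98/98 = 1

Summary (fraction, with percent):

explained: PC1 0.449 (44.9%), PC2 0.3265 (32.65%), PC3 0.2245 (22.45%);  cumulative: 0.449, 0.7755, 1


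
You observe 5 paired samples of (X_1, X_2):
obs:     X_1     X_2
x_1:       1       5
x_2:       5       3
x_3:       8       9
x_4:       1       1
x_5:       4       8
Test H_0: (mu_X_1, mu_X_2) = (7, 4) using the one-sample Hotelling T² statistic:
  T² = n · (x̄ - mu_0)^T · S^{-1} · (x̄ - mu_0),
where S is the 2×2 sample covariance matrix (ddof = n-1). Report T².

Step 1 — sample mean vector:
  mean(X_1) = (1 + 5 + 8 + 1 + 4) / 5 = 19/5 = 3.8
  mean(X_2) = (5 + 3 + 9 + 1 + 8) / 5 = 26/5 = 5.2
  x̄ = (3.8, 5.2),  deviation x̄ - mu_0 = (3.8, 5.2) - (7, 4) = (-3.2, 1.2).

Step 2 — sample covariance matrix, S[i,j] = (1/(n-1)) · Σ_k (x_{k,i} - mean_i) · (x_{k,j} - mean_j), divisor n-1 = 4:
  S[X_1,X_1] = ((-2.8)·(-2.8) + (1.2)·(1.2) + (4.2)·(4.2) + (-2.8)·(-2.8) + (0.2)·(0.2)) / 4 = 34.8/4 = 8.7
  S[X_1,X_2] = ((-2.8)·(-0.2) + (1.2)·(-2.2) + (4.2)·(3.8) + (-2.8)·(-4.2) + (0.2)·(2.8)) / 4 = 26.2/4 = 6.55
  S[X_2,X_2] = ((-0.2)·(-0.2) + (-2.2)·(-2.2) + (3.8)·(3.8) + (-4.2)·(-4.2) + (2.8)·(2.8)) / 4 = 44.8/4 = 11.2
  S = [[8.7, 6.55],
 [6.55, 11.2]].

Step 3 — invert S. det(S) = 8.7·11.2 - (6.55)² = 54.5375.
  S^{-1} = (1/det) · [[d, -b], [-b, a]] = [[0.2054, -0.1201],
 [-0.1201, 0.1595]].

Step 4 — quadratic form (x̄ - mu_0)^T · S^{-1} · (x̄ - mu_0):
  S^{-1} · (x̄ - mu_0) = (-0.8013, 0.5758),
  (x̄ - mu_0)^T · [...] = (-3.2)·(-0.8013) + (1.2)·(0.5758) = 3.255.

Step 5 — scale by n: T² = 5 · 3.255 = 16.275.

T² ≈ 16.275


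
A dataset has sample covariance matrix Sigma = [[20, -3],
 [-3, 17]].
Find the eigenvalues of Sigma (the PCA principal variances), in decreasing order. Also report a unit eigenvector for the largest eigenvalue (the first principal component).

Step 1 — characteristic polynomial of 2×2 Sigma:
  det(Sigma - λI) = λ² - trace · λ + det = 0.
  trace = 20 + 17 = 37, det = 20·17 - (-3)² = 331.
Step 2 — discriminant:
  Δ = trace² - 4·det = 1369 - 1324 = 45.
Step 3 — eigenvalues:
  λ = (trace ± √Δ)/2 = (37 ± 6.7082)/2,
  λ_1 = 21.8541,  λ_2 = 15.1459.

Step 4 — unit eigenvector for λ_1: solve (Sigma - λ_1 I)v = 0. First row:
  (20 - 21.8541)·v_x + (-3)·v_y = 0, i.e. (-1.8541)·v_x + (-3)·v_y = 0,
  so v ∝ (b, λ_1 - a) = (-3, 1.8541); multiply by -1 so the first entry is positive: u = (3, -1.8541).
  ||u|| = √((3)² + (-1.8541)²) = √(12.4377) ≈ 3.5267,
  v_1 = u/||u|| ≈ (0.8507, -0.5257) (||v_1|| = 1).

λ_1 = 21.8541,  λ_2 = 15.1459;  v_1 ≈ (0.8507, -0.5257)


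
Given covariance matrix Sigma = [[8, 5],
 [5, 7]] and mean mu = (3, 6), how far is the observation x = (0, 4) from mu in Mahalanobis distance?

Step 1 — centre the observation: (x - mu) = (-3, -2).

Step 2 — invert Sigma. det(Sigma) = 8·7 - (5)² = 31.
  Sigma^{-1} = (1/det) · [[d, -b], [-b, a]] = [[0.2258, -0.1613],
 [-0.1613, 0.2581]].

Step 3 — form the quadratic (x - mu)^T · Sigma^{-1} · (x - mu):
  Sigma^{-1} · (x - mu) = (-0.3548, -0.0323).
  (x - mu)^T · [Sigma^{-1} · (x - mu)] = (-3)·(-0.3548) + (-2)·(-0.0323) = 1.129.

Step 4 — take square root: d = √(1.129) ≈ 1.0626.

d(x, mu) = √(1.129) ≈ 1.0626


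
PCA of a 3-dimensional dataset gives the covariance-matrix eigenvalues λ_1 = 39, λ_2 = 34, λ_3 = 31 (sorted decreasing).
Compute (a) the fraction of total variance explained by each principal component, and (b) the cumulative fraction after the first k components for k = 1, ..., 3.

Step 1 — total variance = trace(Sigma) = Σ λ_i = 39 + 34 + 31 = 104.

Step 2 — fraction explained by component i = λ_i / Σ λ:
  PC1: 39/104 = 0.375
  PC2: 34/104 = 0.3269
  PC3: 31/104 = 0.2981

Step 3 — cumulative fraction after k components = (λ_1 + ... + λ_k) / Σ λ:
  k = 1: 39/104 = 0.375
  k = 2: (39 + 34)/104 = 73/104 = 0.7019
  k = 3: (39 + 34 + 31)/104 = 104/104 = 1

Summary (fraction, with percent):

explained: PC1 0.375 (37.5%), PC2 0.3269 (32.69%), PC3 0.2981 (29.81%);  cumulative: 0.375, 0.7019, 1


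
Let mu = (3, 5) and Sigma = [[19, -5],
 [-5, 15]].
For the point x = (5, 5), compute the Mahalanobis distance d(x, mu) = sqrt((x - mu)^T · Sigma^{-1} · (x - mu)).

Step 1 — centre the observation: (x - mu) = (2, 0).

Step 2 — invert Sigma. det(Sigma) = 19·15 - (-5)² = 260.
  Sigma^{-1} = (1/det) · [[d, -b], [-b, a]] = [[0.0577, 0.0192],
 [0.0192, 0.0731]].

Step 3 — form the quadratic (x - mu)^T · Sigma^{-1} · (x - mu):
  Sigma^{-1} · (x - mu) = (0.1154, 0.0385).
  (x - mu)^T · [Sigma^{-1} · (x - mu)] = (2)·(0.1154) + (0)·(0.0385) = 0.2308.

Step 4 — take square root: d = √(0.2308) ≈ 0.4804.

d(x, mu) = √(0.2308) ≈ 0.4804


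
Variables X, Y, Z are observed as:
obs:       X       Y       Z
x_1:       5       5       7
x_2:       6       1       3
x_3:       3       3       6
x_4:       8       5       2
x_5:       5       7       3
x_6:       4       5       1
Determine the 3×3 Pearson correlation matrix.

Step 1 — column means:
  mean(X) = (5 + 6 + 3 + 8 + 5 + 4) / 6 = 31/6 = 5.1667
  mean(Y) = (5 + 1 + 3 + 5 + 7 + 5) / 6 = 26/6 = 4.3333
  mean(Z) = (7 + 3 + 6 + 2 + 3 + 1) / 6 = 22/6 = 3.6667

Step 2 — sample variances and covariances s[i,j] = (1/(n-1)) · Σ_k (x_{k,i} - mean_i) · (x_{k,j} - mean_j), with n-1 = 5:
  s[X,X] = ((-0.1667)·(-0.1667) + (0.8333)·(0.8333) + (-2.1667)·(-2.1667) + (2.8333)·(2.8333) + (-0.1667)·(-0.1667) + (-1.1667)·(-1.1667)) / 5 = 14.8333/5 = 2.9667
  s[X,Y] = ((-0.1667)·(0.6667) + (0.8333)·(-3.3333) + (-2.1667)·(-1.3333) + (2.8333)·(0.6667) + (-0.1667)·(2.6667) + (-1.1667)·(0.6667)) / 5 = 0.6667/5 = 0.1333
  s[X,Z] = ((-0.1667)·(3.3333) + (0.8333)·(-0.6667) + (-2.1667)·(2.3333) + (2.8333)·(-1.6667) + (-0.1667)·(-0.6667) + (-1.1667)·(-2.6667)) / 5 = -7.6667/5 = -1.5333
  s[Y,Y] = ((0.6667)·(0.6667) + (-3.3333)·(-3.3333) + (-1.3333)·(-1.3333) + (0.6667)·(0.6667) + (2.6667)·(2.6667) + (0.6667)·(0.6667)) / 5 = 21.3333/5 = 4.2667
  s[Y,Z] = ((0.6667)·(3.3333) + (-3.3333)·(-0.6667) + (-1.3333)·(2.3333) + (0.6667)·(-1.6667) + (2.6667)·(-0.6667) + (0.6667)·(-2.6667)) / 5 = -3.3333/5 = -0.6667
  s[Z,Z] = ((3.3333)·(3.3333) + (-0.6667)·(-0.6667) + (2.3333)·(2.3333) + (-1.6667)·(-1.6667) + (-0.6667)·(-0.6667) + (-2.6667)·(-2.6667)) / 5 = 27.3333/5 = 5.4667
  Sample standard deviations s_i = √(s[i,i]):
  s(X) = √(2.9667) = 1.7224
  s(Y) = √(4.2667) = 2.0656
  s(Z) = √(5.4667) = 2.3381

Step 3 — r_{ij} = s_{ij} / (s_i · s_j):
  r[X,X] = 1 (diagonal).
  r[X,Y] = 0.1333 / (1.7224 · 2.0656) = 0.1333 / 3.5578 = 0.0375
  r[X,Z] = -1.5333 / (1.7224 · 2.3381) = -1.5333 / 4.0271 = -0.3808
  r[Y,Y] = 1 (diagonal).
  r[Y,Z] = -0.6667 / (2.0656 · 2.3381) = -0.6667 / 4.8295 = -0.138
  r[Z,Z] = 1 (diagonal).

R is symmetric with unit diagonal. Assembling:

R = [[1, 0.0375, -0.3808],
 [0.0375, 1, -0.138],
 [-0.3808, -0.138, 1]]


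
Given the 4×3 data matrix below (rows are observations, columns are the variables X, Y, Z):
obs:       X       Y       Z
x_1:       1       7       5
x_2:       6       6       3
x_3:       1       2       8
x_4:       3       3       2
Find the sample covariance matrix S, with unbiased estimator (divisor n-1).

Step 1 — column means:
  mean(X) = (1 + 6 + 1 + 3) / 4 = 11/4 = 2.75
  mean(Y) = (7 + 6 + 2 + 3) / 4 = 18/4 = 4.5
  mean(Z) = (5 + 3 + 8 + 2) / 4 = 18/4 = 4.5

Step 2 — sample covariance S[i,j] = (1/(n-1)) · Σ_k (x_{k,i} - mean_i) · (x_{k,j} - mean_j), with n-1 = 3.
  S[X,X] = ((-1.75)·(-1.75) + (3.25)·(3.25) + (-1.75)·(-1.75) + (0.25)·(0.25)) / 3 = 16.75/3 = 5.5833
  S[X,Y] = ((-1.75)·(2.5) + (3.25)·(1.5) + (-1.75)·(-2.5) + (0.25)·(-1.5)) / 3 = 4.5/3 = 1.5
  S[X,Z] = ((-1.75)·(0.5) + (3.25)·(-1.5) + (-1.75)·(3.5) + (0.25)·(-2.5)) / 3 = -12.5/3 = -4.1667
  S[Y,Y] = ((2.5)·(2.5) + (1.5)·(1.5) + (-2.5)·(-2.5) + (-1.5)·(-1.5)) / 3 = 17/3 = 5.6667
  S[Y,Z] = ((2.5)·(0.5) + (1.5)·(-1.5) + (-2.5)·(3.5) + (-1.5)·(-2.5)) / 3 = -6/3 = -2
  S[Z,Z] = ((0.5)·(0.5) + (-1.5)·(-1.5) + (3.5)·(3.5) + (-2.5)·(-2.5)) / 3 = 21/3 = 7

S is symmetric (S[j,i] = S[i,j]). Assembling:

S = [[5.5833, 1.5, -4.1667],
 [1.5, 5.6667, -2],
 [-4.1667, -2, 7]]


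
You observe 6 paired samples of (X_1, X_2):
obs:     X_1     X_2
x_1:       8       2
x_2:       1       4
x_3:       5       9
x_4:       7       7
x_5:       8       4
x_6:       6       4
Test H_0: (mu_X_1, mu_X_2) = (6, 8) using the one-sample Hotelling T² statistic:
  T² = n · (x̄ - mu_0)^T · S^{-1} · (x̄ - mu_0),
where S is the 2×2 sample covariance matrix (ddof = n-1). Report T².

Step 1 — sample mean vector:
  mean(X_1) = (8 + 1 + 5 + 7 + 8 + 6) / 6 = 35/6 = 5.8333
  mean(X_2) = (2 + 4 + 9 + 7 + 4 + 4) / 6 = 30/6 = 5
  x̄ = (5.8333, 5),  deviation x̄ - mu_0 = (5.8333, 5) - (6, 8) = (-0.1667, -3).

Step 2 — sample covariance matrix, S[i,j] = (1/(n-1)) · Σ_k (x_{k,i} - mean_i) · (x_{k,j} - mean_j), divisor n-1 = 5:
  S[X_1,X_1] = ((2.1667)·(2.1667) + (-4.8333)·(-4.8333) + (-0.8333)·(-0.8333) + (1.1667)·(1.1667) + (2.1667)·(2.1667) + (0.1667)·(0.1667)) / 5 = 34.8333/5 = 6.9667
  S[X_1,X_2] = ((2.1667)·(-3) + (-4.8333)·(-1) + (-0.8333)·(4) + (1.1667)·(2) + (2.1667)·(-1) + (0.1667)·(-1)) / 5 = -5/5 = -1
  S[X_2,X_2] = ((-3)·(-3) + (-1)·(-1) + (4)·(4) + (2)·(2) + (-1)·(-1) + (-1)·(-1)) / 5 = 32/5 = 6.4
  S = [[6.9667, -1],
 [-1, 6.4]].

Step 3 — invert S. det(S) = 6.9667·6.4 - (-1)² = 43.5867.
  S^{-1} = (1/det) · [[d, -b], [-b, a]] = [[0.1468, 0.0229],
 [0.0229, 0.1598]].

Step 4 — quadratic form (x̄ - mu_0)^T · S^{-1} · (x̄ - mu_0):
  S^{-1} · (x̄ - mu_0) = (-0.0933, -0.4833),
  (x̄ - mu_0)^T · [...] = (-0.1667)·(-0.0933) + (-3)·(-0.4833) = 1.4655.

Step 5 — scale by n: T² = 6 · 1.4655 = 8.7932.

T² ≈ 8.7932
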